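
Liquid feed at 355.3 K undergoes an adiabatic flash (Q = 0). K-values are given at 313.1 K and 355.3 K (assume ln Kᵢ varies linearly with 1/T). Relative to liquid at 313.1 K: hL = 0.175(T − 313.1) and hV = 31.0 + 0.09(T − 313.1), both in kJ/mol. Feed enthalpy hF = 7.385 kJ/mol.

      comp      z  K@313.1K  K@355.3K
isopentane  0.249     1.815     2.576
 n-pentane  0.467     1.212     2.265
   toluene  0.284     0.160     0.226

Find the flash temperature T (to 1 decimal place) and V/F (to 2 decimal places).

T = 315.4 K, V/F = 0.23

Adiabatic flash: solve Rachford–Rice at each trial T, then check hF = ψ·hV(T) + (1−ψ)·hL(T).
  T = 313.1 K: K = (1.815, 1.212, 0.160), RR gives ψ = 0.159, H_out = 4.936 kJ/mol
  T = 355.3 K: K = (2.576, 2.265, 0.226), RR gives ψ = 0.717, H_out = 27.042 kJ/mol
  T = 334.2 K: K = (2.186, 1.690, 0.192), RR gives ψ = 0.549, H_out = 19.740 kJ/mol
  T = 323.6 K: K = (1.997, 1.438, 0.176), RR gives ψ = 0.404, H_out = 13.992 kJ/mol
  T = 318.4 K: K = (1.906, 1.323, 0.168), RR gives ψ = 0.300, H_out = 10.094 kJ/mol
  T = 315.8 K: K = (1.861, 1.268, 0.164), RR gives ψ = 0.236, H_out = 7.741 kJ/mol
  T = 314.5 K: K = (1.839, 1.241, 0.162), RR gives ψ = 0.201, H_out = 6.440 kJ/mol
Linear interpolation between T = 314.5 (H_out = 6.440) and T = 315.8 (H_out = 7.741) on hF = 7.385 gives T ≈ 315.4 K, at which ψ = 0.23.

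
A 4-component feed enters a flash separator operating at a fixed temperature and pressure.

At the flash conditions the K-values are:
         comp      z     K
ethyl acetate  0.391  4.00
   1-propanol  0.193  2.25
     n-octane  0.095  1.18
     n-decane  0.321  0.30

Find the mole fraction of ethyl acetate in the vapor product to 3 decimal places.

Let ψ = V/F and solve Σ zᵢ(Kᵢ−1)/(1+ψ(Kᵢ−1)) = 0.
Feasibility: ΣzᵢKᵢ = 2.207, Σzᵢ/Kᵢ = 1.334 — both > 1, two phases present.
Newton iteration, ψ⁰ = 0.67:
  ψ = 0.670: g = 0.1131, g' = -1.038 → ψ = 0.779
  ψ = 0.779: g = -0.0054, g' = -1.156 → ψ = 0.774
Converged at ψ = 0.774.
Compositions from xᵢ = zᵢ/(1+ψ(Kᵢ−1)), yᵢ = Kᵢxᵢ:
  ethyl acetate: x = 0.118, y = 0.471
  1-propanol: x = 0.098, y = 0.221
  n-octane: x = 0.083, y = 0.098
  n-decane: x = 0.701, y = 0.210

y_ethyl acetate = 0.471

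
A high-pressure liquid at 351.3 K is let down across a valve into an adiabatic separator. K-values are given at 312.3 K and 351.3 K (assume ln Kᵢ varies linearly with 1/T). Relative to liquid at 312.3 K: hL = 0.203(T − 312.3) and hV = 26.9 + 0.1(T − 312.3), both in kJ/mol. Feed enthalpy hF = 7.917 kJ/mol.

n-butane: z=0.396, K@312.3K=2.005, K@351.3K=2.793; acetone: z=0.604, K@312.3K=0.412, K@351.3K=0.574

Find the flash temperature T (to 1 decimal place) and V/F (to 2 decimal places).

T = 322.7 K, V/F = 0.22

Adiabatic flash: solve Rachford–Rice at each trial T, then check hF = ψ·hV(T) + (1−ψ)·hL(T).
  T = 312.3 K: K = (2.005, 0.412), RR gives ψ = 0.072, H_out = 1.950 kJ/mol
  T = 351.3 K: K = (2.793, 0.574), RR gives ψ = 0.593, H_out = 21.480 kJ/mol
  T = 331.8 K: K = (2.390, 0.491), RR gives ψ = 0.343, H_out = 12.507 kJ/mol
  T = 322.1 K: K = (2.196, 0.451), RR gives ψ = 0.216, H_out = 7.593 kJ/mol
  T = 327.0 K: K = (2.293, 0.471), RR gives ψ = 0.282, H_out = 10.137 kJ/mol
  T = 324.6 K: K = (2.245, 0.461), RR gives ψ = 0.250, H_out = 8.909 kJ/mol
  T = 323.4 K: K = (2.221, 0.456), RR gives ψ = 0.234, H_out = 8.282 kJ/mol
Linear interpolation between T = 322.1 (H_out = 7.593) and T = 323.4 (H_out = 8.282) on hF = 7.917 gives T ≈ 322.7 K, at which ψ = 0.22.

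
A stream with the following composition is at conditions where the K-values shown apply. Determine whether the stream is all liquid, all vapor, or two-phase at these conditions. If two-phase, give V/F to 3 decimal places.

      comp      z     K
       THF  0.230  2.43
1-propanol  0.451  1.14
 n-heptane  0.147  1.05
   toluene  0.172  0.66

ΣzᵢKᵢ = 1.341; Σzᵢ/Kᵢ = 0.891.
Since Σzᵢ/Kᵢ < 1 the mixture is above its dew point — single vapor phase.

all vapor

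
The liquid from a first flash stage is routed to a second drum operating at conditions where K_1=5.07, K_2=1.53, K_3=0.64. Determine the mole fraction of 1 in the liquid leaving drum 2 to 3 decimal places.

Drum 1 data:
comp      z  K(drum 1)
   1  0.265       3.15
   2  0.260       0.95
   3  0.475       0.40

Drum 1:
Material balance + equilibrium reduce to Σ zᵢ(Kᵢ−1)/(1+ψ₁(Kᵢ−1)) = 0.
Feasibility: ΣzᵢKᵢ = 1.272, Σzᵢ/Kᵢ = 1.545 — both > 1, two phases present.
Iterate (Newton) starting at ψ₁ = 0.45:
  ψ₁ = 0.450: g = -0.1141, g' = -0.638 → ψ₁ = 0.271
  ψ₁ = 0.271: g = 0.0064, g' = -0.733 → ψ₁ = 0.280
Converged at ψ₁ = 0.280.
Drum-1 compositions:
  1: x = 0.165, y = 0.521
  2: x = 0.264, y = 0.251
  3: x = 0.571, y = 0.228
Drum-2 feed = drum-1 liquid: z₂ = (0.1654, 0.2637, 0.5709).
Drum 2:
Rachford–Rice: g(ψ₂) = Σ zᵢ(Kᵢ−1)/(1+ψ₂(Kᵢ−1)) = 0.
Check two-phase: ΣzᵢKᵢ = 1.608 > 1 and Σzᵢ/Kᵢ = 1.097 > 1, so g(0) = 0.608 > 0 and g(1) = -0.097 < 0.
Iterate (Newton) starting at ψ₂ = 0.57:
  ψ₂ = 0.570: g = 0.0516, g' = -0.409 → ψ₂ = 0.696
  ψ₂ = 0.696: g = 0.0036, g' = -0.358 → ψ₂ = 0.706
Converged at ψ₂ = 0.706.
  1: x = 0.043, y = 0.217
  2: x = 0.192, y = 0.294
  3: x = 0.765, y = 0.490

x_1 (drum 2) = 0.043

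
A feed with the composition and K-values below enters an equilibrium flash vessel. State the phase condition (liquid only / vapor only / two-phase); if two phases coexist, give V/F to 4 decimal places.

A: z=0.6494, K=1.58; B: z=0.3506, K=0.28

ΣzᵢKᵢ = 1.1242; Σzᵢ/Kᵢ = 1.6632.
Both exceed 1, so a two-phase solution exists.
Rachford–Rice: g(ψ) = Σ zᵢ(Kᵢ−1)/(1+ψ(Kᵢ−1)) = 0.
Binary case is linear: z₁(K₁−1)(1+ψ(K₂−1)) + z₂(K₂−1)(1+ψ(K₁−1)) = 0
⇒ ψ = [z₁(K₁−1)+z₂(K₂−1)] / [−(K₁−1)(K₂−1)] = 0.12422/0.41760 = 0.2975

two-phase, V/F = 0.2975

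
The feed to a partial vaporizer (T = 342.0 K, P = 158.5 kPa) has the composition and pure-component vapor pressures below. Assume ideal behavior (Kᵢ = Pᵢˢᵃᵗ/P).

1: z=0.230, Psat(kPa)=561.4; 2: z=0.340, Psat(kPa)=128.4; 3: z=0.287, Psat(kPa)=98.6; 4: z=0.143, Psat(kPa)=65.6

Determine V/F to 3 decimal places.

Raoult's law: Kᵢ = Pᵢˢᵃᵗ/P = Pᵢˢᵃᵗ/158.5.
  K_1 = 561.4/158.5 = 3.54196, K_2 = 128.4/158.5 = 0.81009, K_3 = 98.6/158.5 = 0.62208, K_4 = 65.6/158.5 = 0.41388
Rachford–Rice: g(V/F) = Σ zᵢ(Kᵢ−1)/(1+V/F(Kᵢ−1)) = 0.
Feasibility: ΣzᵢKᵢ = 1.328, Σzᵢ/Kᵢ = 1.292 — both > 1, two phases present.
Iterate (Newton) starting at V/F = 0.5:
  V/F = 0.500: g = -0.0662, g' = -0.464 → V/F = 0.357
  V/F = 0.357: g = 0.0057, g' = -0.556 → V/F = 0.368
Converged at V/F = 0.368.

V/F = 0.368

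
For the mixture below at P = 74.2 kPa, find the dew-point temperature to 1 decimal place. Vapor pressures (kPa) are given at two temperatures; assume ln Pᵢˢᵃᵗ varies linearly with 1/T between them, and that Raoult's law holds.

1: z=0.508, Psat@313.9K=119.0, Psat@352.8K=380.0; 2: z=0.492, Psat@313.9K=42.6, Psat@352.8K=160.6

T = 318.3 K

Dew-point temperature: Σzᵢ·P/Pᵢˢᵃᵗ(T) = 1. Interpolate ln Pᵢˢᵃᵗ = aᵢ + bᵢ/T.
  T = 313.9 K: ΣzᵢP/Pᵢˢᵃᵗ = 1.1737
  T = 352.8 K: ΣzᵢP/Pᵢˢᵃᵗ = 0.3265
  T = 333.4 K: ΣzᵢP/Pᵢˢᵃᵗ = 0.5950
  T = 323.6 K: ΣzᵢP/Pᵢˢᵃᵗ = 0.8284
  T = 318.8 K: ΣzᵢP/Pᵢˢᵃᵗ = 0.9816
  T = 316.4 K: ΣzᵢP/Pᵢˢᵃᵗ = 1.0707
Interpolating between 316.4 K and 318.8 K gives T ≈ 318.3 K.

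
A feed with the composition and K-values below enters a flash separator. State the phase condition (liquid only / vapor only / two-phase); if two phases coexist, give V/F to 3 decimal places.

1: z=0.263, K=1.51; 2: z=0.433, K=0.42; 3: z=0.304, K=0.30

liquid only

ΣzᵢKᵢ = 0.670; Σzᵢ/Kᵢ = 2.218.
Since ΣzᵢKᵢ < 1 the mixture is below its bubble point — single liquid phase.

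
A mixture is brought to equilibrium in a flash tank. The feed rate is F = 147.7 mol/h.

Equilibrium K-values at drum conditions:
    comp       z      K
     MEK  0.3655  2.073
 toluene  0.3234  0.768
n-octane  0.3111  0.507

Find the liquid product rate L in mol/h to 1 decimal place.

L = 88.3 mol/h

Rachford–Rice: g(V/F) = Σ zᵢ(Kᵢ−1)/(1+V/F(Kᵢ−1)) = 0.
Check two-phase: ΣzᵢKᵢ = 1.1638 > 1 and Σzᵢ/Kᵢ = 1.2110 > 1, so g(0) = 0.1638 > 0 and g(1) = -0.2110 < 0.
Newton iteration, V/F⁰ = 0.43:
  V/F = 0.4300: g = -0.00961, g' = -0.3403 → V/F = 0.4017
  V/F = 0.4017: g = 0.00005, g' = -0.3442 → V/F = 0.4019
Converged at V/F = 0.4019.
Then V = V/F·F = 0.4019·147.7 = 59.4 mol/h and L = F − V = 88.3 mol/h.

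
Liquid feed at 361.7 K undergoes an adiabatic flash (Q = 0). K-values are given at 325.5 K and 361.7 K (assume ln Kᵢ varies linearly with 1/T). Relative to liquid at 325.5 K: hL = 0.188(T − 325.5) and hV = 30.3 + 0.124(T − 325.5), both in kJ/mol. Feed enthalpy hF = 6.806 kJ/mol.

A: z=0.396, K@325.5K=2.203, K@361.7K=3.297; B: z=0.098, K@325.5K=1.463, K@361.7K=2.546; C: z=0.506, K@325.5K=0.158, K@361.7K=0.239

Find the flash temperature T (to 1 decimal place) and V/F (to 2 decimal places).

Adiabatic flash: solve Rachford–Rice at each trial T, then check hF = ψ·hV(T) + (1−ψ)·hL(T).
  T = 325.5 K: K = (2.203, 1.463, 0.158), RR gives ψ = 0.104, H_out = 3.143 kJ/mol
  T = 361.7 K: K = (3.297, 2.546, 0.239), RR gives ψ = 0.411, H_out = 18.312 kJ/mol
  T = 343.6 K: K = (2.724, 1.958, 0.196), RR gives ψ = 0.289, H_out = 11.815 kJ/mol
  T = 334.6 K: K = (2.458, 1.701, 0.177), RR gives ψ = 0.208, H_out = 7.903 kJ/mol
  T = 330.1 K: K = (2.330, 1.580, 0.167), RR gives ψ = 0.160, H_out = 5.675 kJ/mol
  T = 332.4 K: K = (2.395, 1.641, 0.172), RR gives ψ = 0.186, H_out = 6.841 kJ/mol
Linear interpolation between T = 330.1 (H_out = 5.675) and T = 332.4 (H_out = 6.841) on hF = 6.806 gives T ≈ 332.3 K, at which ψ = 0.18.

T = 332.3 K, V/F = 0.18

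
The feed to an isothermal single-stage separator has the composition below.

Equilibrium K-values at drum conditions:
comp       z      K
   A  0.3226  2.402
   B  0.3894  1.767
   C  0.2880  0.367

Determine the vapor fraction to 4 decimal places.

Let ψ = V/F and solve Σ zᵢ(Kᵢ−1)/(1+ψ(Kᵢ−1)) = 0.
g(0) = ΣzᵢKᵢ − 1 = 0.5687 and g(1) = 1 − Σzᵢ/Kᵢ = -0.1394, so a root lies in (0, 1).
Newton iteration, ψ⁰ = 0.64:
  ψ = 0.6400: g = 0.13226, g' = -0.6053 → ψ = 0.8585
  ψ = 0.8585: g = -0.01396, g' = -0.7675 → ψ = 0.8403
  ψ = 0.8403: g = -0.00021, g' = -0.7451 → ψ = 0.8400
Converged at ψ = 0.8400.

ψ = 0.8400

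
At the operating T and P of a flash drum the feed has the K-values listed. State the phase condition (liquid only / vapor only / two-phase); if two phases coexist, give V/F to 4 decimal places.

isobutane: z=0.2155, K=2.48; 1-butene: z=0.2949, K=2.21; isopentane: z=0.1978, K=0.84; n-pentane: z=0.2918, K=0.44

two-phase, V/F = 0.7904

ΣzᵢKᵢ = 1.4807; Σzᵢ/Kᵢ = 1.1190.
Both exceed 1, so a two-phase solution exists.
Let ψ = V/F and solve Σ zᵢ(Kᵢ−1)/(1+ψ(Kᵢ−1)) = 0.
Iterate (Newton) starting at ψ = 0.5:
  ψ = 0.5000: g = 0.14427, g' = -0.5060 → ψ = 0.7851
  ψ = 0.7851: g = 0.00270, g' = -0.5126 → ψ = 0.7904
Converged at ψ = 0.7904.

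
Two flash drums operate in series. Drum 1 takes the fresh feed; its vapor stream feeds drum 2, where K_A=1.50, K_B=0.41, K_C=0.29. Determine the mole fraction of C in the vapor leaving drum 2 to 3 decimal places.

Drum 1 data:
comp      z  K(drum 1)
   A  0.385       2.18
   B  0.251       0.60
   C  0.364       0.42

Drum 1:
Material balance + equilibrium reduce to Σ zᵢ(Kᵢ−1)/(1+ψ₁(Kᵢ−1)) = 0.
g(0) = ΣzᵢKᵢ − 1 = 0.143 and g(1) = 1 − Σzᵢ/Kᵢ = -0.462, so a root lies in (0, 1).
Newton–Raphson from ψ₁ = 0.58:
  ψ₁ = 0.580: g = -0.1792, g' = -0.535 → ψ₁ = 0.245
  ψ₁ = 0.245: g = -0.0051, g' = -0.538 → ψ₁ = 0.236
Converged at ψ₁ = 0.236.
Drum-1 compositions:
  A: x = 0.301, y = 0.657
  B: x = 0.277, y = 0.166
  C: x = 0.422, y = 0.177
Drum-2 feed = drum-1 vapor: z₂ = (0.6566, 0.1663, 0.1771).
Drum 2:
Rachford–Rice: g(ψ₂) = Σ zᵢ(Kᵢ−1)/(1+ψ₂(Kᵢ−1)) = 0.
Feasibility: ΣzᵢKᵢ = 1.104, Σzᵢ/Kᵢ = 1.454 — both > 1, two phases present.
Iterate (Newton) starting at ψ₂ = 0.44:
  ψ₂ = 0.440: g = -0.0463, g' = -0.405 → ψ₂ = 0.326
  ψ₂ = 0.326: g = -0.0027, g' = -0.361 → ψ₂ = 0.318
Converged at ψ₂ = 0.318.
  A: x = 0.566, y = 0.850
  B: x = 0.205, y = 0.084
  C: x = 0.229, y = 0.066

y_C (drum 2) = 0.066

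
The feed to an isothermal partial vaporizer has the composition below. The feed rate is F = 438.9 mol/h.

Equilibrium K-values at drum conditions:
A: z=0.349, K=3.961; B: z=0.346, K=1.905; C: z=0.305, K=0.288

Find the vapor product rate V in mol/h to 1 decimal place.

Let ψ = V/F and solve Σ zᵢ(Kᵢ−1)/(1+ψ(Kᵢ−1)) = 0.
Feasibility: ΣzᵢKᵢ = 2.129, Σzᵢ/Kᵢ = 1.329 — both > 1, two phases present.
Newton iteration, ψ⁰ = 0.5:
  ψ = 0.500: g = 0.2950, g' = -1.004 → ψ = 0.794
  ψ = 0.794: g = -0.0086, g' = -1.186 → ψ = 0.786
Converged at ψ = 0.786.
Then V = ψ·F = 0.7864·438.9 = 345.1 mol/h and L = F − V = 93.8 mol/h.

V = 345.1 mol/h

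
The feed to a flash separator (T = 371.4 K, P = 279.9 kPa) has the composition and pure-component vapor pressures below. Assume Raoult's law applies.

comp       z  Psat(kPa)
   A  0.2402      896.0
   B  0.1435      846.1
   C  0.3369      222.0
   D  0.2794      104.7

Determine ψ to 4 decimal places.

Raoult's law: Kᵢ = Pᵢˢᵃᵗ/P = Pᵢˢᵃᵗ/279.9.
  K_A = 896.0/279.9 = 3.201143, K_B = 846.1/279.9 = 3.022865, K_C = 222.0/279.9 = 0.793140, K_D = 104.7/279.9 = 0.374062
Let ψ = V/F and solve Σ zᵢ(Kᵢ−1)/(1+ψ(Kᵢ−1)) = 0.
Check two-phase: ΣzᵢKᵢ = 1.5744 > 1 and Σzᵢ/Kᵢ = 1.2942 > 1, so g(0) = 0.5744 > 0 and g(1) = -0.2942 < 0.
Iterate (Newton) starting at ψ = 0.59:
  ψ = 0.5900: g = 0.00568, g' = -0.6362 → ψ = 0.5989
Converged at ψ = 0.5989.

ψ = 0.5989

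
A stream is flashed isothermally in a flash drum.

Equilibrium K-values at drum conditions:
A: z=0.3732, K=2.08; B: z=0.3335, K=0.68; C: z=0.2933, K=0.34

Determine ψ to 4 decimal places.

Let ψ = V/F and solve Σ zᵢ(Kᵢ−1)/(1+ψ(Kᵢ−1)) = 0.
Feasibility: ΣzᵢKᵢ = 1.1028, Σzᵢ/Kᵢ = 1.5325 — both > 1, two phases present.
Iterate (Newton) starting at ψ = 0.64:
  ψ = 0.6400: g = -0.23102, g' = -0.5892 → ψ = 0.2479
  ψ = 0.2479: g = -0.02941, g' = -0.4938 → ψ = 0.1883
  ψ = 0.1883: g = 0.00033, g' = -0.5059 → ψ = 0.1889
Converged at ψ = 0.1889.

ψ = 0.1889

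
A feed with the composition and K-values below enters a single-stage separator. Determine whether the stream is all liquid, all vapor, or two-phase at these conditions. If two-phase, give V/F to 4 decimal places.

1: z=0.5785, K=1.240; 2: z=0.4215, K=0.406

ΣzᵢKᵢ = 0.8885; Σzᵢ/Kᵢ = 1.5047.
Since ΣzᵢKᵢ < 1 the mixture is below its bubble point — single liquid phase.

all liquid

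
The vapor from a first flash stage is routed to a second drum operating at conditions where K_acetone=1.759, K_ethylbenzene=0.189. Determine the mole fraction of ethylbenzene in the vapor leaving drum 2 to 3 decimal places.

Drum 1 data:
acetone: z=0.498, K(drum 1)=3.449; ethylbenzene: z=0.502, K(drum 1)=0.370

Drum 1:
Material balance + equilibrium reduce to Σ zᵢ(Kᵢ−1)/(1+ψ₁(Kᵢ−1)) = 0.
Feasibility: ΣzᵢKᵢ = 1.903, Σzᵢ/Kᵢ = 1.501 — both > 1, two phases present.
Binary case is linear: z₁(K₁−1)(1+ψ₁(K₂−1)) + z₂(K₂−1)(1+ψ₁(K₁−1)) = 0
⇒ ψ₁ = [z₁(K₁−1)+z₂(K₂−1)] / [−(K₁−1)(K₂−1)] = 0.9033/1.5429 = 0.585
Drum-1 compositions:
  acetone: x = 0.205, y = 0.706
  ethylbenzene: x = 0.795, y = 0.294
Drum-2 feed = drum-1 vapor: z₂ = (0.7057, 0.2943).
Drum 2:
Material balance + equilibrium reduce to Σ zᵢ(Kᵢ−1)/(1+ψ₂(Kᵢ−1)) = 0.
Check two-phase: ΣzᵢKᵢ = 1.297 > 1 and Σzᵢ/Kᵢ = 1.958 > 1, so g(0) = 0.297 > 0 and g(1) = -0.958 < 0.
Binary case is linear: z₁(K₁−1)(1+ψ₂(K₂−1)) + z₂(K₂−1)(1+ψ₂(K₁−1)) = 0
⇒ ψ₂ = [z₁(K₁−1)+z₂(K₂−1)] / [−(K₁−1)(K₂−1)] = 0.2970/0.6155 = 0.482
  acetone: x = 0.517, y = 0.909
  ethylbenzene: x = 0.483, y = 0.091

y_ethylbenzene (drum 2) = 0.091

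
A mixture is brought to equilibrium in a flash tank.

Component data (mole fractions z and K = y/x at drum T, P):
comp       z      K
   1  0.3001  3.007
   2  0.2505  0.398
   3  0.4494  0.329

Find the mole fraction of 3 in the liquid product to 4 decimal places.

Rachford–Rice: g(ψ) = Σ zᵢ(Kᵢ−1)/(1+ψ(Kᵢ−1)) = 0.
Feasibility: ΣzᵢKᵢ = 1.1500, Σzᵢ/Kᵢ = 2.0952 — both > 1, two phases present.
Newton iteration, ψ⁰ = 0.32:
  ψ = 0.3200: g = -0.20403, g' = -0.9156 → ψ = 0.0972
  ψ = 0.0972: g = 0.02126, g' = -1.1804 → ψ = 0.1152
  ψ = 0.1152: g = 0.00037, g' = -1.1400 → ψ = 0.1155
Converged at ψ = 0.1155.
Compositions from xᵢ = zᵢ/(1+ψ(Kᵢ−1)), yᵢ = Kᵢxᵢ:
  1: x = 0.2436, y = 0.7326
  2: x = 0.2692, y = 0.1071
  3: x = 0.4872, y = 0.1603

x_3 = 0.4872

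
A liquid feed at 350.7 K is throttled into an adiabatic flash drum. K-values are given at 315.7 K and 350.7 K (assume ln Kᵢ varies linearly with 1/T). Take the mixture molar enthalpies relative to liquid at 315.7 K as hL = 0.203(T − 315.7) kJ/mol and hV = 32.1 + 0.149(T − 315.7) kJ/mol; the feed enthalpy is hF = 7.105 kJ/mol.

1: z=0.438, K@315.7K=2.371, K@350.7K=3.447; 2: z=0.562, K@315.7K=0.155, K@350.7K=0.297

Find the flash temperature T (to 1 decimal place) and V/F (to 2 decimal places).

T = 322.9 K, V/F = 0.18

Adiabatic flash: solve Rachford–Rice at each trial T, then check hF = ψ·hV(T) + (1−ψ)·hL(T).
  T = 315.7 K: K = (2.371, 0.155), RR gives ψ = 0.108, H_out = 3.480 kJ/mol
  T = 350.7 K: K = (3.447, 0.297), RR gives ψ = 0.393, H_out = 18.989 kJ/mol
  T = 333.2 K: K = (2.887, 0.218), RR gives ψ = 0.262, H_out = 11.730 kJ/mol
  T = 324.4 K: K = (2.622, 0.185), RR gives ψ = 0.191, H_out = 7.796 kJ/mol
  T = 320.0 K: K = (2.494, 0.169), RR gives ψ = 0.151, H_out = 5.682 kJ/mol
  T = 322.2 K: K = (2.557, 0.177), RR gives ψ = 0.171, H_out = 6.754 kJ/mol
Linear interpolation between T = 322.2 (H_out = 6.754) and T = 324.4 (H_out = 7.796) on hF = 7.105 gives T ≈ 322.9 K, at which ψ = 0.18.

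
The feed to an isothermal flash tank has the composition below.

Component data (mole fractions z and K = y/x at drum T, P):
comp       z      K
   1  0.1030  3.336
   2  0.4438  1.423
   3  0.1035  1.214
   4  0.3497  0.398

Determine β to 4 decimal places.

β = 0.4650

Iterate (Newton) starting at β = 0.33:
  β = 0.3300: g = 0.05858, g' = -0.4419 → β = 0.4626
  β = 0.4626: g = 0.00104, g' = -0.4327 → β = 0.4650
Converged at β = 0.4650.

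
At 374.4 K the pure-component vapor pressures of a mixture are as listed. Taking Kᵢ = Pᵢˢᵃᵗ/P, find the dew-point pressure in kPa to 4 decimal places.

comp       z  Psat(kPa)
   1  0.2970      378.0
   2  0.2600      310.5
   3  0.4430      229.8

At the dew point ψ → 1, so Σzᵢ/Kᵢ = 1 with Kᵢ = Pᵢˢᵃᵗ/P ⇒ 1/P = Σzᵢ/Pᵢˢᵃᵗ.
1/P = 0.2970/378.0 + 0.2600/310.5 + 0.4430/229.8 = 0.0035508 ⇒ P = 281.6238 kPa

Pdew = 281.6238 kPa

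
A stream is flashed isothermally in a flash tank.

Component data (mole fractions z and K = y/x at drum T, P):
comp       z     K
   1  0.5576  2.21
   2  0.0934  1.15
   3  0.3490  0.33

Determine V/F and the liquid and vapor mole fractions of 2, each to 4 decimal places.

Material balance + equilibrium reduce to Σ zᵢ(Kᵢ−1)/(1+V/F(Kᵢ−1)) = 0.
g(0) = ΣzᵢKᵢ − 1 = 0.4549 and g(1) = 1 − Σzᵢ/Kᵢ = -0.3911, so a root lies in (0, 1).
Newton–Raphson from V/F = 0.5:
  V/F = 0.5000: g = 0.08178, g' = -0.6730 → V/F = 0.6215
  V/F = 0.6215: g = -0.00277, g' = -0.7277 → V/F = 0.6177
Converged at V/F = 0.6177.
Compositions from xᵢ = zᵢ/(1+V/F(Kᵢ−1)), yᵢ = Kᵢxᵢ:
  1: x = 0.3191, y = 0.7052
  2: x = 0.0855, y = 0.0983
  3: x = 0.5954, y = 0.1965

V/F = 0.6177, x_2 = 0.0855, y_2 = 0.0983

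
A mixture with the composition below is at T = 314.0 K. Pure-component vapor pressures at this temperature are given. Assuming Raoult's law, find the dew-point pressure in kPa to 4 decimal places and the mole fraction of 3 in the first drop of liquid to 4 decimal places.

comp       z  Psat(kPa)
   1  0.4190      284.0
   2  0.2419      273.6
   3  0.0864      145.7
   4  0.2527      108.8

At the dew point ψ → 1, so Σzᵢ/Kᵢ = 1 with Kᵢ = Pᵢˢᵃᵗ/P ⇒ 1/P = Σzᵢ/Pᵢˢᵃᵗ.
1/P = 0.4190/284.0 + 0.2419/273.6 + 0.0864/145.7 + 0.2527/108.8 = 0.0052751 ⇒ P = 189.5699 kPa
xᵢ = zᵢP/Pᵢˢᵃᵗ ⇒ x_3 = 0.0864·189.5699/145.7 = 0.1124

Pdew = 189.5699 kPa, x_3 = 0.1124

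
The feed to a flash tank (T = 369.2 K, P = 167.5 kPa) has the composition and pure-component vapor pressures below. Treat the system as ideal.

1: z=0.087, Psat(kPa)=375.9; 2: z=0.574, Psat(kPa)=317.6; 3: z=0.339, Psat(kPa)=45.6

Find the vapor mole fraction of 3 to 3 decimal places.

Raoult's law: Kᵢ = Pᵢˢᵃᵗ/P = Pᵢˢᵃᵗ/167.5.
  K_1 = 375.9/167.5 = 2.24418, K_2 = 317.6/167.5 = 1.89612, K_3 = 45.6/167.5 = 0.27224
Iterate (Newton) starting at V/F = 0.63:
  V/F = 0.630: g = -0.0662, g' = -0.843 → V/F = 0.552
  V/F = 0.552: g = -0.0037, g' = -0.755 → V/F = 0.547
Converged at V/F = 0.547.
Compositions from xᵢ = zᵢ/(1+V/F(Kᵢ−1)), yᵢ = Kᵢxᵢ:
  1: x = 0.052, y = 0.116
  2: x = 0.385, y = 0.731
  3: x = 0.563, y = 0.153

y_3 = 0.153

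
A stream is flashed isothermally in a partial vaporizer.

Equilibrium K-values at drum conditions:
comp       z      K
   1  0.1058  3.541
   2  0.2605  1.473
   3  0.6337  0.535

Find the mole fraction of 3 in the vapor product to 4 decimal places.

y_3 = 0.3622

Material balance + equilibrium reduce to Σ zᵢ(Kᵢ−1)/(1+ψ(Kᵢ−1)) = 0.
Check two-phase: ΣzᵢKᵢ = 1.0974 > 1 and Σzᵢ/Kᵢ = 1.3912 > 1, so g(0) = 0.0974 > 0 and g(1) = -0.3912 < 0.
Newton iteration, ψ⁰ = 0.41:
  ψ = 0.4100: g = -0.12921, g' = -0.4139 → ψ = 0.0978
  ψ = 0.0978: g = 0.02437, g' = -0.6418 → ψ = 0.1358
  ψ = 0.1358: g = 0.00112, g' = -0.5852 → ψ = 0.1377
Converged at ψ = 0.1377.
Compositions from xᵢ = zᵢ/(1+ψ(Kᵢ−1)), yᵢ = Kᵢxᵢ:
  1: x = 0.0784, y = 0.2775
  2: x = 0.2446, y = 0.3603
  3: x = 0.6771, y = 0.3622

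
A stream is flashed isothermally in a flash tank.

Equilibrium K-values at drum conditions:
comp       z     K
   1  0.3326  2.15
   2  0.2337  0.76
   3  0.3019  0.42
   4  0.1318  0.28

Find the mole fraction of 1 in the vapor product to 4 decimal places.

y_1 = 0.6444

Newton–Raphson from ψ = 0.5:
  ψ = 0.5000: g = -0.21578, g' = -0.5630 → ψ = 0.1167
  ψ = 0.1167: g = -0.01189, g' = -0.5544 → ψ = 0.0953
  ψ = 0.0953: g = 0.00010, g' = -0.5639 → ψ = 0.0954
Converged at ψ = 0.0954.
Compositions from xᵢ = zᵢ/(1+ψ(Kᵢ−1)), yᵢ = Kᵢxᵢ:
  1: x = 0.2997, y = 0.6444
  2: x = 0.2392, y = 0.1818
  3: x = 0.3196, y = 0.1342
  4: x = 0.1415, y = 0.0396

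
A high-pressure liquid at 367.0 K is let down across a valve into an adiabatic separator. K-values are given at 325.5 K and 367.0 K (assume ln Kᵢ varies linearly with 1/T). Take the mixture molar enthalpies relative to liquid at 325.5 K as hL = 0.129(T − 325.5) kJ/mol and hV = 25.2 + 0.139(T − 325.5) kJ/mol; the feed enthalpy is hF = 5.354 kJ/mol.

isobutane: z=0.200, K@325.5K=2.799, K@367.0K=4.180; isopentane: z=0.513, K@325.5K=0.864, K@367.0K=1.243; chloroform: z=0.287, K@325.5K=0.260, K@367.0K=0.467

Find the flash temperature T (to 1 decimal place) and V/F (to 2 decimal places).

Adiabatic flash: solve Rachford–Rice at each trial T, then check hF = ψ·hV(T) + (1−ψ)·hL(T).
  T = 325.5 K: K = (2.799, 0.864, 0.260), RR gives ψ = 0.107, H_out = 2.707 kJ/mol
  T = 367.0 K: K = (4.180, 1.243, 0.467), RR gives ψ = 0.840, H_out = 26.858 kJ/mol
  T = 346.2 K: K = (3.460, 1.047, 0.354), RR gives ψ = 0.442, H_out = 13.908 kJ/mol
  T = 335.9 K: K = (3.124, 0.954, 0.305), RR gives ψ = 0.272, H_out = 8.212 kJ/mol
  T = 330.7 K: K = (2.960, 0.909, 0.282), RR gives ψ = 0.189, H_out = 5.443 kJ/mol
  T = 328.1 K: K = (2.879, 0.886, 0.271), RR gives ψ = 0.148, H_out = 4.073 kJ/mol
  T = 329.4 K: K = (2.919, 0.898, 0.276), RR gives ψ = 0.169, H_out = 4.758 kJ/mol
Linear interpolation between T = 329.4 (H_out = 4.758) and T = 330.7 (H_out = 5.443) on hF = 5.354 gives T ≈ 330.5 K, at which ψ = 0.19.

T = 330.5 K, V/F = 0.19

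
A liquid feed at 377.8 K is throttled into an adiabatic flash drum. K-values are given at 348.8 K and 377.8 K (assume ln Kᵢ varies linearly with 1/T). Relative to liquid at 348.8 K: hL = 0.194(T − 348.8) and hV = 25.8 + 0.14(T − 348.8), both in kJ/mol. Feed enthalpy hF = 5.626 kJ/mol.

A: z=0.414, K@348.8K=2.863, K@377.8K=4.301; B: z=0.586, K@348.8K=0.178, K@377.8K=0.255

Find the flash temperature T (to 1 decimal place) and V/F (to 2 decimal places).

Adiabatic flash: solve Rachford–Rice at each trial T, then check hF = ψ·hV(T) + (1−ψ)·hL(T).
  T = 348.8 K: K = (2.863, 0.178), RR gives ψ = 0.189, H_out = 4.879 kJ/mol
  T = 377.8 K: K = (4.301, 0.255), RR gives ψ = 0.378, H_out = 14.791 kJ/mol
  T = 363.3 K: K = (3.538, 0.215), RR gives ψ = 0.296, H_out = 10.223 kJ/mol
  T = 356.1 K: K = (3.192, 0.196), RR gives ψ = 0.248, H_out = 7.704 kJ/mol
  T = 352.5 K: K = (3.027, 0.187), RR gives ψ = 0.220, H_out = 6.352 kJ/mol
  T = 350.6 K: K = (2.942, 0.182), RR gives ψ = 0.205, H_out = 5.607 kJ/mol
Linear interpolation between T = 350.6 (H_out = 5.607) and T = 352.5 (H_out = 6.352) on hF = 5.626 gives T ≈ 350.6 K, at which ψ = 0.20.

T = 350.6 K, V/F = 0.20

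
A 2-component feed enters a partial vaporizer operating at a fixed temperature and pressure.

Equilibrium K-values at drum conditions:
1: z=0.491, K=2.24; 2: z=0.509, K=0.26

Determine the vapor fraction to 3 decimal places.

Material balance + equilibrium reduce to Σ zᵢ(Kᵢ−1)/(1+ψ(Kᵢ−1)) = 0.
g(0) = ΣzᵢKᵢ − 1 = 0.232 and g(1) = 1 − Σzᵢ/Kᵢ = -1.177, so a root lies in (0, 1).
Newton–Raphson from ψ = 0.44:
  ψ = 0.440: g = -0.1646, g' = -0.929 → ψ = 0.263
  ψ = 0.263: g = -0.0084, g' = -0.859 → ψ = 0.253
Converged at ψ = 0.253.

ψ = 0.253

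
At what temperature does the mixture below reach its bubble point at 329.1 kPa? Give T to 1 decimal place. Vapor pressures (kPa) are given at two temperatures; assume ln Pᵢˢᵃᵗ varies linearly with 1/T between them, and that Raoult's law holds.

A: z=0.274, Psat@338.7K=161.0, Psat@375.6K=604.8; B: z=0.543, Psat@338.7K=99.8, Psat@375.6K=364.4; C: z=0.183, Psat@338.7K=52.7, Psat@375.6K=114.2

T = 370.7 K

Bubble-point temperature: ΣzᵢPᵢˢᵃᵗ(T) = P. Interpolate ln Pᵢˢᵃᵗ = aᵢ + bᵢ/T.
  T = 338.7 K: ΣzᵢPᵢˢᵃᵗ = 107.95 kPa
  T = 375.6 K: ΣzᵢPᵢˢᵃᵗ = 384.48 kPa
  T = 357.1 K: ΣzᵢPᵢˢᵃᵗ = 209.67 kPa
  T = 366.4 K: ΣzᵢPᵢˢᵃᵗ = 286.44 kPa
  T = 371.0 K: ΣzᵢPᵢˢᵃᵗ = 332.43 kPa
  T = 368.7 K: ΣzᵢPᵢˢᵃᵗ = 308.72 kPa
Interpolating between 368.7 K and 371.0 K gives T ≈ 370.7 K.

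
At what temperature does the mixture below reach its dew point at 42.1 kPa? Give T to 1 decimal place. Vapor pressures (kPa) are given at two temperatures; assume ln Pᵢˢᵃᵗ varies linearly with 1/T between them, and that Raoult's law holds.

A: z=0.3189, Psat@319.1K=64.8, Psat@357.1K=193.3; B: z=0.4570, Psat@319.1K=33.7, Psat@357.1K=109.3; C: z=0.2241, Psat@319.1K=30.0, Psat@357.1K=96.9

T = 321.7 K

Dew-point temperature: Σzᵢ·P/Pᵢˢᵃᵗ(T) = 1. Interpolate ln Pᵢˢᵃᵗ = aᵢ + bᵢ/T.
  T = 319.1 K: ΣzᵢP/Pᵢˢᵃᵗ = 1.0926
  T = 357.1 K: ΣzᵢP/Pᵢˢᵃᵗ = 0.3428
  T = 338.1 K: ΣzᵢP/Pᵢˢᵃᵗ = 0.5923
  T = 328.6 K: ΣzᵢP/Pᵢˢᵃᵗ = 0.7974
  T = 323.9 K: ΣzᵢP/Pᵢˢᵃᵗ = 0.9297
  T = 321.5 K: ΣzᵢP/Pᵢˢᵃᵗ = 1.0072
Interpolating between 321.5 K and 323.9 K gives T ≈ 321.7 K.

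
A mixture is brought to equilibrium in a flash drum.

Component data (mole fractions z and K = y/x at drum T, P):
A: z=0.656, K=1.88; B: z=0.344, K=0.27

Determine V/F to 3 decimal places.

Material balance + equilibrium reduce to Σ zᵢ(Kᵢ−1)/(1+V/F(Kᵢ−1)) = 0.
g(0) = ΣzᵢKᵢ − 1 = 0.326 and g(1) = 1 − Σzᵢ/Kᵢ = -0.623, so a root lies in (0, 1).
Binary case is linear: z₁(K₁−1)(1+V/F(K₂−1)) + z₂(K₂−1)(1+V/F(K₁−1)) = 0
⇒ V/F = [z₁(K₁−1)+z₂(K₂−1)] / [−(K₁−1)(K₂−1)] = 0.3262/0.6424 = 0.508

V/F = 0.508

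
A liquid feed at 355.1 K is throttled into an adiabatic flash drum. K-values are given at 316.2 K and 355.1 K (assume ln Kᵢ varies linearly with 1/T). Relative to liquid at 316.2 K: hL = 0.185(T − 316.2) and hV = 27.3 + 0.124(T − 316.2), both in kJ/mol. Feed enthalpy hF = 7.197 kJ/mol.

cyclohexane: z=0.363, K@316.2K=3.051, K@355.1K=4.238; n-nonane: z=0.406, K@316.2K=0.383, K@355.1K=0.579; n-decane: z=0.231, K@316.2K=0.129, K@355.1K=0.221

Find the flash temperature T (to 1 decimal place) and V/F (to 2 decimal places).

Adiabatic flash: solve Rachford–Rice at each trial T, then check hF = ψ·hV(T) + (1−ψ)·hL(T).
  T = 316.2 K: K = (3.051, 0.383, 0.129), RR gives ψ = 0.199, H_out = 5.427 kJ/mol
  T = 355.1 K: K = (4.238, 0.579, 0.221), RR gives ψ = 0.441, H_out = 18.191 kJ/mol
  T = 335.6 K: K = (3.629, 0.476, 0.171), RR gives ψ = 0.322, H_out = 11.998 kJ/mol
  T = 325.9 K: K = (3.336, 0.429, 0.149), RR gives ψ = 0.262, H_out = 8.798 kJ/mol
  T = 321.0 K: K = (3.191, 0.405, 0.139), RR gives ψ = 0.231, H_out = 7.122 kJ/mol
  T = 323.4 K: K = (3.262, 0.417, 0.144), RR gives ψ = 0.246, H_out = 7.949 kJ/mol
Linear interpolation between T = 321.0 (H_out = 7.122) and T = 323.4 (H_out = 7.949) on hF = 7.197 gives T ≈ 321.2 K, at which ψ = 0.23.

T = 321.2 K, V/F = 0.23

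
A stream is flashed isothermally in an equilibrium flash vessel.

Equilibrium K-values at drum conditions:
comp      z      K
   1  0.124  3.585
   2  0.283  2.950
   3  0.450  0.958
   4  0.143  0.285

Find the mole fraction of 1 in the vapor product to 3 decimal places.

y_1 = 0.135

Rachford–Rice: g(ψ) = Σ zᵢ(Kᵢ−1)/(1+ψ(Kᵢ−1)) = 0.
g(0) = ΣzᵢKᵢ − 1 = 0.751 and g(1) = 1 − Σzᵢ/Kᵢ = -0.102, so a root lies in (0, 1).
Newton–Raphson from ψ = 0.56:
  ψ = 0.560: g = 0.2049, g' = -0.588 → ψ = 0.908
  ψ = 0.908: g = -0.0164, g' = -0.810 → ψ = 0.888
  ψ = 0.888: g = -0.0004, g' = -0.770 → ψ = 0.887
Converged at ψ = 0.887.
Compositions from xᵢ = zᵢ/(1+ψ(Kᵢ−1)), yᵢ = Kᵢxᵢ:
  1: x = 0.038, y = 0.135
  2: x = 0.104, y = 0.306
  3: x = 0.467, y = 0.448
  4: x = 0.391, y = 0.112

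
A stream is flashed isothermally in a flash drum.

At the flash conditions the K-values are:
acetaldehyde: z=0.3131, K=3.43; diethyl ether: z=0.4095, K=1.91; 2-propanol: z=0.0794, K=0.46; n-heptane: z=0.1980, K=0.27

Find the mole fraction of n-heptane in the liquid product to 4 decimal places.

x_n-heptane = 0.5201

Material balance + equilibrium reduce to Σ zᵢ(Kᵢ−1)/(1+V/F(Kᵢ−1)) = 0.
g(0) = ΣzᵢKᵢ − 1 = 0.9461 and g(1) = 1 − Σzᵢ/Kᵢ = -0.2116, so a root lies in (0, 1).
Newton iteration, V/F⁰ = 0.5:
  V/F = 0.5000: g = 0.31325, g' = -0.8421 → V/F = 0.8720
  V/F = 0.8720: g = -0.02698, g' = -1.1769 → V/F = 0.8490
  V/F = 0.8490: g = -0.00074, g' = -1.1139 → V/F = 0.8484
Converged at V/F = 0.8484.
Compositions from xᵢ = zᵢ/(1+V/F(Kᵢ−1)), yᵢ = Kᵢxᵢ:
  acetaldehyde: x = 0.1023, y = 0.3508
  diethyl ether: x = 0.2311, y = 0.4414
  2-propanol: x = 0.1465, y = 0.0674
  n-heptane: x = 0.5201, y = 0.1404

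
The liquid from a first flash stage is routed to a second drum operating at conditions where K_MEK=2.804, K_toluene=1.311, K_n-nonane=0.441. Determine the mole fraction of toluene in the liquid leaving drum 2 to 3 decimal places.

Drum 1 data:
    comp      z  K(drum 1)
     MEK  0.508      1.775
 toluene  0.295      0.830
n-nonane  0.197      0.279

Drum 1:
Rachford–Rice: g(ψ₁) = Σ zᵢ(Kᵢ−1)/(1+ψ₁(Kᵢ−1)) = 0.
g(0) = ΣzᵢKᵢ − 1 = 0.202 and g(1) = 1 − Σzᵢ/Kᵢ = -0.348, so a root lies in (0, 1).
Newton–Raphson from ψ₁ = 0.38:
  ψ₁ = 0.380: g = 0.0549, g' = -0.386 → ψ₁ = 0.522
  ψ₁ = 0.522: g = -0.0025, g' = -0.428 → ψ₁ = 0.516
Converged at ψ₁ = 0.516.
Drum-1 compositions:
  MEK: x = 0.363, y = 0.644
  toluene: x = 0.323, y = 0.268
  n-nonane: x = 0.314, y = 0.088
Drum-2 feed = drum-1 liquid: z₂ = (0.3628, 0.3234, 0.3138).
Drum 2:
Let ψ₂ = V/F and solve Σ zᵢ(Kᵢ−1)/(1+ψ₂(Kᵢ−1)) = 0.
Check two-phase: ΣzᵢKᵢ = 1.580 > 1 and Σzᵢ/Kᵢ = 1.088 > 1, so g(0) = 0.580 > 0 and g(1) = -0.088 < 0.
Iterate (Newton) starting at ψ₂ = 0.5:
  ψ₂ = 0.500: g = 0.1877, g' = -0.539 → ψ₂ = 0.849
  ψ₂ = 0.849: g = 0.0046, g' = -0.559 → ψ₂ = 0.857
Converged at ψ₂ = 0.857.
  MEK: x = 0.143, y = 0.400
  toluene: x = 0.255, y = 0.335
  n-nonane: x = 0.602, y = 0.266

x_toluene (drum 2) = 0.255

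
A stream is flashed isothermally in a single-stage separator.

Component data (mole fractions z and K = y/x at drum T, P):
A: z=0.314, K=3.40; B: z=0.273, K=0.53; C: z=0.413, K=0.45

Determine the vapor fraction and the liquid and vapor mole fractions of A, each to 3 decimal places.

Let ψ = V/F and solve Σ zᵢ(Kᵢ−1)/(1+ψ(Kᵢ−1)) = 0.
g(0) = ΣzᵢKᵢ − 1 = 0.398 and g(1) = 1 − Σzᵢ/Kᵢ = -0.525, so a root lies in (0, 1).
Newton–Raphson from ψ = 0.44:
  ψ = 0.440: g = -0.0949, g' = -0.741 → ψ = 0.312
  ψ = 0.312: g = 0.0064, g' = -0.856 → ψ = 0.319
Converged at ψ = 0.319.
Compositions from xᵢ = zᵢ/(1+ψ(Kᵢ−1)), yᵢ = Kᵢxᵢ:
  A: x = 0.178, y = 0.604
  B: x = 0.321, y = 0.170
  C: x = 0.501, y = 0.225

ψ = 0.319, x_A = 0.178, y_A = 0.604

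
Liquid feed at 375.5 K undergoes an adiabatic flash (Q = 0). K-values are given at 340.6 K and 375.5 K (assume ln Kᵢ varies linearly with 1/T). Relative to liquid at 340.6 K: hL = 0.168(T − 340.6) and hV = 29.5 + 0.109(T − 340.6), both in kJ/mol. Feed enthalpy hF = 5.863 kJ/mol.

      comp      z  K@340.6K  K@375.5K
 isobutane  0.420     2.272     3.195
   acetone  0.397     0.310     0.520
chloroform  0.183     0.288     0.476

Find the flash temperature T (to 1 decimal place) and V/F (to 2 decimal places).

T = 343.5 K, V/F = 0.18

Adiabatic flash: solve Rachford–Rice at each trial T, then check hF = ψ·hV(T) + (1−ψ)·hL(T).
  T = 340.6 K: K = (2.272, 0.310, 0.288), RR gives ψ = 0.147, H_out = 4.326 kJ/mol
  T = 375.5 K: K = (3.195, 0.520, 0.476), RR gives ψ = 0.586, H_out = 21.932 kJ/mol
  T = 358.1 K: K = (2.718, 0.407, 0.375), RR gives ψ = 0.359, H_out = 13.150 kJ/mol
  T = 349.4 K: K = (2.492, 0.357, 0.330), RR gives ψ = 0.256, H_out = 8.886 kJ/mol
  T = 345.0 K: K = (2.381, 0.333, 0.309), RR gives ψ = 0.202, H_out = 6.654 kJ/mol
  T = 342.8 K: K = (2.326, 0.321, 0.298), RR gives ψ = 0.175, H_out = 5.505 kJ/mol
Linear interpolation between T = 342.8 (H_out = 5.505) and T = 345.0 (H_out = 6.654) on hF = 5.863 gives T ≈ 343.5 K, at which ψ = 0.18.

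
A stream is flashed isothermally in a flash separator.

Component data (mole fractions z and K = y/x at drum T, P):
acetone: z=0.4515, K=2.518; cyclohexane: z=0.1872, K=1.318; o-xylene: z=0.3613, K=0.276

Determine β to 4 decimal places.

Let β = V/F and solve Σ zᵢ(Kᵢ−1)/(1+β(Kᵢ−1)) = 0.
g(0) = ΣzᵢKᵢ − 1 = 0.4833 and g(1) = 1 − Σzᵢ/Kᵢ = -0.6304, so a root lies in (0, 1).
Iterate (Newton) starting at β = 0.5:
  β = 0.5000: g = 0.03100, g' = -0.8156 → β = 0.5380
  β = 0.5380: g = -0.00039, g' = -0.8372 → β = 0.5375
Converged at β = 0.5375.

β = 0.5375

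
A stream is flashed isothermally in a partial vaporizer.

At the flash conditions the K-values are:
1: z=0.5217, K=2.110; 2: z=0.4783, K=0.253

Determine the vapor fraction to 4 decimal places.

ψ = 0.2675

Rachford–Rice: g(ψ) = Σ zᵢ(Kᵢ−1)/(1+ψ(Kᵢ−1)) = 0.
Feasibility: ΣzᵢKᵢ = 1.2218, Σzᵢ/Kᵢ = 2.1378 — both > 1, two phases present.
Binary case is linear: z₁(K₁−1)(1+ψ(K₂−1)) + z₂(K₂−1)(1+ψ(K₁−1)) = 0
⇒ ψ = [z₁(K₁−1)+z₂(K₂−1)] / [−(K₁−1)(K₂−1)] = 0.22180/0.82917 = 0.2675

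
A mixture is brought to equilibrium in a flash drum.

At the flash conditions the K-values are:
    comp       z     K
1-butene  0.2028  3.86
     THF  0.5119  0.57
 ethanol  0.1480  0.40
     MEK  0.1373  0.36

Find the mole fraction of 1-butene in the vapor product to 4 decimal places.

Iterate (Newton) starting at V/F = 0.38:
  V/F = 0.3800: g = -0.21630, g' = -0.7037 → V/F = 0.0726
  V/F = 0.0726: g = 0.06802, g' = -1.3582 → V/F = 0.1227
  V/F = 0.1227: g = 0.00572, g' = -1.1427 → V/F = 0.1277
  V/F = 0.1277: g = 0.00004, g' = -1.1251 → V/F = 0.1278
Converged at V/F = 0.1278.
Compositions from xᵢ = zᵢ/(1+V/F(Kᵢ−1)), yᵢ = Kᵢxᵢ:
  1-butene: x = 0.1485, y = 0.5733
  THF: x = 0.5417, y = 0.3087
  ethanol: x = 0.1603, y = 0.0641
  MEK: x = 0.1495, y = 0.0538

y_1-butene = 0.5733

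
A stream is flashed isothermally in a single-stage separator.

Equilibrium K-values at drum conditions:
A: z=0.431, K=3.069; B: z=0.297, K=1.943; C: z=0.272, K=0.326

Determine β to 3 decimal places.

Rachford–Rice: g(β) = Σ zᵢ(Kᵢ−1)/(1+β(Kᵢ−1)) = 0.
Check two-phase: ΣzᵢKᵢ = 1.988 > 1 and Σzᵢ/Kᵢ = 1.128 > 1, so g(0) = 0.988 > 0 and g(1) = -0.128 < 0.
Iterate (Newton) starting at β = 0.5:
  β = 0.500: g = 0.3521, g' = -0.849 → β = 0.915
  β = 0.915: g = -0.0196, g' = -1.137 → β = 0.898
  β = 0.898: g = -0.0004, g' = -1.095 → β = 0.897
Converged at β = 0.897.

β = 0.897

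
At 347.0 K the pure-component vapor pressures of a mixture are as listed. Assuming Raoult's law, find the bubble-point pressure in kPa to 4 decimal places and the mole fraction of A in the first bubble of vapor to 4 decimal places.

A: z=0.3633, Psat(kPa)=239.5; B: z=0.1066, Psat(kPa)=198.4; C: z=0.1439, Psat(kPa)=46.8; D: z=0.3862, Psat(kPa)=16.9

Pbub = 121.4211 kPa, y_A = 0.7166

At the bubble point ψ → 0, so ΣzᵢKᵢ = 1 with Kᵢ = Pᵢˢᵃᵗ/P ⇒ P = ΣzᵢPᵢˢᵃᵗ.
P = 0.3633·239.5 + 0.1066·198.4 + 0.1439·46.8 + 0.3862·16.9 = 121.4211 kPa
yᵢ = zᵢPᵢˢᵃᵗ/P ⇒ y_A = 0.3633·239.5/121.4211 = 0.7166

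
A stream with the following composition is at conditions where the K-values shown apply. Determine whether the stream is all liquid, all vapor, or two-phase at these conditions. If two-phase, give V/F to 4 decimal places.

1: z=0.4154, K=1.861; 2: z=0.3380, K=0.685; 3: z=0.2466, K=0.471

ΣzᵢKᵢ = 1.1207; Σzᵢ/Kᵢ = 1.2402.
Both exceed 1, so a two-phase solution exists.
Let ψ = V/F and solve Σ zᵢ(Kᵢ−1)/(1+ψ(Kᵢ−1)) = 0.
Iterate (Newton) starting at ψ = 0.5:
  ψ = 0.5000: g = -0.05371, g' = -0.3253 → ψ = 0.3349
  ψ = 0.3349: g = 0.00005, g' = -0.3294 → ψ = 0.3350
Converged at ψ = 0.3350.

two-phase, V/F = 0.3350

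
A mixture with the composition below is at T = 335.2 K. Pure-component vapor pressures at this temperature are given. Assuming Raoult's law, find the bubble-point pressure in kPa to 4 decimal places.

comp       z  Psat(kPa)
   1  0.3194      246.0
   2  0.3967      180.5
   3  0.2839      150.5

At the bubble point ψ → 0, so ΣzᵢKᵢ = 1 with Kᵢ = Pᵢˢᵃᵗ/P ⇒ P = ΣzᵢPᵢˢᵃᵗ.
P = 0.3194·246.0 + 0.3967·180.5 + 0.2839·150.5 = 192.9037 kPa

Pbub = 192.9037 kPa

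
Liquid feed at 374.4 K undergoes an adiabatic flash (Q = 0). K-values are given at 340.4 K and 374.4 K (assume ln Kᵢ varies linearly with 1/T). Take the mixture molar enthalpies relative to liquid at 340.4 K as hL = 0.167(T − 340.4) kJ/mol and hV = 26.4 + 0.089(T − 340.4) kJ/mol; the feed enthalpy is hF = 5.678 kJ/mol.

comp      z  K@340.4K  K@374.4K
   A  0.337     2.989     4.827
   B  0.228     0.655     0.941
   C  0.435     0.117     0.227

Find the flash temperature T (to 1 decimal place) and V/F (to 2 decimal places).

Adiabatic flash: solve Rachford–Rice at each trial T, then check hF = ψ·hV(T) + (1−ψ)·hL(T).
  T = 340.4 K: K = (2.989, 0.655, 0.117), RR gives ψ = 0.143, H_out = 3.765 kJ/mol
  T = 374.4 K: K = (4.827, 0.941, 0.227), RR gives ψ = 0.407, H_out = 15.341 kJ/mol
  T = 357.4 K: K = (3.842, 0.792, 0.166), RR gives ψ = 0.287, H_out = 10.030 kJ/mol
  T = 348.9 K: K = (3.399, 0.722, 0.140), RR gives ψ = 0.220, H_out = 7.083 kJ/mol
  T = 344.6 K: K = (3.188, 0.688, 0.128), RR gives ψ = 0.183, H_out = 5.463 kJ/mol
  T = 346.8 K: K = (3.295, 0.705, 0.134), RR gives ψ = 0.202, H_out = 6.305 kJ/mol
Linear interpolation between T = 344.6 (H_out = 5.463) and T = 346.8 (H_out = 6.305) on hF = 5.678 gives T ≈ 345.2 K, at which ψ = 0.19.

T = 345.2 K, V/F = 0.19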